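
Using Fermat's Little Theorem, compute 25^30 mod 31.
By Fermat's Little Theorem, 25^{30} ≡ 1 (mod 31) since 31 is prime and gcd(25, 31) = 1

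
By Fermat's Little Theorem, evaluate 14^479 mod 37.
By Fermat: 14^{36} ≡ 1 (mod 37). 479 ≡ 11 (mod 36). So 14^{479} ≡ 14^{11} ≡ 8 (mod 37)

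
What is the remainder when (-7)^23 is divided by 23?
Using Fermat: (-7)^{22} ≡ 1 (mod 23). 23 ≡ 1 (mod 22). So (-7)^{23} ≡ (-7)^{1} ≡ 16 (mod 23)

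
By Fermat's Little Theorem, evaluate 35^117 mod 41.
By Fermat: 35^{40} ≡ 1 (mod 41). 117 = 2×40 + 37. So 35^{117} ≡ 35^{37} ≡ 26 (mod 41)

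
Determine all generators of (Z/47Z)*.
Primitive roots mod 47: {5, 10, 11, 13, 15, 19, 20, 22, 23, 26, 29, 30, 31, 33, 35, 38, 39, 40, 41, 43, 44, 45}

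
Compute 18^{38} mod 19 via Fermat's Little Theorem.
1

By Fermat's Little Theorem, a^(p-1) ≡ 1 (mod p) for prime p and gcd(a, p) = 1
Here p = 19, so 18^18 ≡ 1 (mod 19)
We can reduce the exponent: 38 mod 18 = 2
So 18^38 ≡ 18^2 (mod 19)
Computing: 18^2 mod 19 = 1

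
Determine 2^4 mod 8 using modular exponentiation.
4 = 4 (binary 100). Repeated squaring mod 8: 2^1 ≡ 2; 2^2 ≡ 2² = 4 ≡ 4; 2^4 ≡ 4² = 16 ≡ 0. So 2^4 ≡ 0 (mod 8).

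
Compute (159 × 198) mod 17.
15

(159 × 198) = 31482
31482 mod 17 = 15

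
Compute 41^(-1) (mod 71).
26

Using Extended Euclidean Algorithm:
gcd(41, 71) = 1
Bezout coefficients: 41 × 26 + 71 × -15 = 1
So 41 × 26 ≡ 1 (mod 71)
The inverse is 26 mod 71 = 26
Verification: 41 × 26 = 1066 = 15 × 71 + 1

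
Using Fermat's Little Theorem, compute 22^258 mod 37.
By Fermat: 22^{36} ≡ 1 (mod 37). 258 = 7×36 + 6. So 22^{258} ≡ 22^{6} ≡ 27 (mod 37)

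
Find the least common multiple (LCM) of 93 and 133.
12369

First find GCD(93, 133) using the Euclidean algorithm:
93 = 0 × 133 + 93
133 = 1 × 93 + 40
93 = 2 × 40 + 13
40 = 3 × 13 + 1
13 = 13 × 1 + 0
GCD(93, 133) = 1

LCM formula: LCM(a, b) = (a × b) / GCD(a, b)
LCM(93, 133) = (93 × 133) / 1
LCM(93, 133) = 12369 / 1
LCM(93, 133) = 12369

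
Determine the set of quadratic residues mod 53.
QRs mod 53: {1, 4, 6, 7, 9, 10, 11, 13, 15, 16, 17, 24, 25, 28, 29, 36, 37, 38, 40, 42, 43, 44, 46, 47, 49, 52}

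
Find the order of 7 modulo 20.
Powers of 7 mod 20: 7^1≡7, 7^2≡9, 7^3≡3, 7^4≡1. Order = 4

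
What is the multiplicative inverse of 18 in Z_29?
21

Using Extended Euclidean Algorithm:
gcd(18, 29) = 1
Bezout coefficients: 18 × -8 + 29 × 5 = 1
So 18 × -8 ≡ 1 (mod 29)
The inverse is -8 mod 29 = 21
Verification: 18 × 21 = 378 = 13 × 29 + 1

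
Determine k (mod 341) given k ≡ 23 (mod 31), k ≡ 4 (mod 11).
147

Using the Chinese Remainder Theorem:
M = product of moduli = 341
For equation 1: M_1 = 11, 11 ≡ 11 (mod 31), inverse of 11 mod 31 is 17 (check: 11 × 17 = 187 ≡ 1 (mod 31))
For equation 2: M_2 = 31, 31 ≡ 9 (mod 11), inverse of 31 mod 11 is 5 (check: 9 × 5 = 45 ≡ 1 (mod 11))
Combine: k ≡ Σ r_i×M_i×(M_i⁻¹ mod m_i) = 23×11×17 + 4×31×5 = 4301 + 620 = 4921
4921 mod 341 = 147
k ≡ 147 (mod 341)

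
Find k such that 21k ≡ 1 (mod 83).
21^(-1) ≡ 4 (mod 83). Verification: 21 × 4 = 84 ≡ 1 (mod 83)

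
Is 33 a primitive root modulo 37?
p - 1 = 36 has prime divisors 2, 3. Check 33^(36/q) mod 37 for each: 33^(36/2) = 33^18 ≡ 1, 33^(36/3) = 33^12 ≡ 10 (mod 37). Since 33^18 ≡ 1 (mod 37), the order of 33 divides 18 (in fact the order is 9) ≠ 36, so it is not a primitive root.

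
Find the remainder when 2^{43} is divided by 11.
By Fermat: 2^{10} ≡ 1 (mod 11). 43 = 4×10 + 3. So 2^{43} ≡ 2^{3} ≡ 8 (mod 11)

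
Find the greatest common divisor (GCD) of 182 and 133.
7

Using the Euclidean algorithm:
182 = 1 × 133 + 49
133 = 2 × 49 + 35
49 = 1 × 35 + 14
35 = 2 × 14 + 7
14 = 2 × 7 + 0

GCD(182, 133) = 7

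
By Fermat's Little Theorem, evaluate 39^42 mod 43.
By Fermat's Little Theorem, 39^{42} ≡ 1 (mod 43) since 43 is prime and gcd(39, 43) = 1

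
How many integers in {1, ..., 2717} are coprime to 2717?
2160

Prime factorization: 2717 = 11 × 13 × 19
Using the formula φ(n) = n × Π(1 - 1/p) for each prime factor p:
φ(2717) = 2717 × (1 - 1/11) × (1 - 1/13) × (1 - 1/19)
φ(2717) = 2160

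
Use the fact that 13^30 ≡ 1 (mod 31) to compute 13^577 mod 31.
By Fermat: 13^{30} ≡ 1 (mod 31). 577 ≡ 7 (mod 30). So 13^{577} ≡ 13^{7} ≡ 22 (mod 31)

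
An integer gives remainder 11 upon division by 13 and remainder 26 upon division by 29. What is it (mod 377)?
M = 13 × 29 = 377. M₁ = 29, y₁ ≡ 9 (mod 13). M₂ = 13, y₂ ≡ 9 (mod 29). m = 11×29×9 + 26×13×9 ≡ 258 (mod 377). The smallest positive such number is 258.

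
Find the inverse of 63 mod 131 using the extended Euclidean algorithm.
Extended GCD: 63(52) + 131(-25) = 1. So 63^(-1) ≡ 52 ≡ 52 (mod 131). Verify: 63 × 52 = 3276 ≡ 1 (mod 131)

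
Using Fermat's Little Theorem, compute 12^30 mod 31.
By Fermat's Little Theorem, 12^{30} ≡ 1 (mod 31) since 31 is prime and gcd(12, 31) = 1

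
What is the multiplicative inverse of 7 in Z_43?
7^(-1) ≡ 37 (mod 43). Verification: 7 × 37 = 259 ≡ 1 (mod 43)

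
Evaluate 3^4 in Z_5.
4 = 4 (binary 100). Repeated squaring mod 5: 3^1 ≡ 3; 3^2 ≡ 3² = 9 ≡ 4; 3^4 ≡ 4² = 16 ≡ 1. So 3^4 ≡ 1 (mod 5).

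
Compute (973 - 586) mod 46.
19

(973 - 586) = 387
387 mod 46 = 19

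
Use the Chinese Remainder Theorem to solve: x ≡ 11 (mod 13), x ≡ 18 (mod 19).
37

Using the Chinese Remainder Theorem:
M = product of moduli = 247
For equation 1: M_1 = 19, 19 ≡ 6 (mod 13), inverse of 19 mod 13 is 11 (check: 6 × 11 = 66 ≡ 1 (mod 13))
For equation 2: M_2 = 13, 13 ≡ 13 (mod 19), inverse of 13 mod 19 is 3 (check: 13 × 3 = 39 ≡ 1 (mod 19))
Combine: x ≡ Σ r_i×M_i×(M_i⁻¹ mod m_i) = 11×19×11 + 18×13×3 = 2299 + 702 = 3001
3001 mod 247 = 37
x ≡ 37 (mod 247)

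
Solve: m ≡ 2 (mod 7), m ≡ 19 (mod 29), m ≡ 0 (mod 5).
M = 7 × 29 × 5 = 1015. M₁ = 145, y₁ ≡ 3 (mod 7). M₂ = 35, y₂ ≡ 5 (mod 29). M₃ = 203, y₃ ≡ 2 (mod 5). m = 2×145×3 + 19×35×5 + 0×203×2 ≡ 135 (mod 1015)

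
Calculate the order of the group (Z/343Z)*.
294

Prime factorization: 343 = 7^3
Using the formula φ(n) = n × Π(1 - 1/p) for each prime factor p:
φ(343) = 343 × (1 - 1/7)
φ(343) = 294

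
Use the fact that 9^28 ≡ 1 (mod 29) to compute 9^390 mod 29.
By Fermat: 9^{28} ≡ 1 (mod 29). 390 ≡ 26 (mod 28). So 9^{390} ≡ 9^{26} ≡ 24 (mod 29)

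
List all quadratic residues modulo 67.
QRs mod 67: {1, 4, 6, 9, 10, 14, 15, 16, 17, 19, 21, 22, 23, 24, 25, 26, 29, 33, 35, 36, 37, 39, 40, 47, 49, 54, 55, 56, 59, 60, 62, 64, 65}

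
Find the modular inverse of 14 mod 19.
14^(-1) ≡ 15 (mod 19). Verification: 14 × 15 = 210 ≡ 1 (mod 19)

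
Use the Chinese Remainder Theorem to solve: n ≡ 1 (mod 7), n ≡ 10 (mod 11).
M = 7 × 11 = 77. M₁ = 11, y₁ ≡ 2 (mod 7). M₂ = 7, y₂ ≡ 8 (mod 11). n = 1×11×2 + 10×7×8 ≡ 43 (mod 77)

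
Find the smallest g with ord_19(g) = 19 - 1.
p - 1 = 18 has prime divisors 2, 3. h is a primitive root mod 19 iff h^(18/q) ≢ 1 (mod 19) for each such q.
h = 2: 2^9 ≡ 18, 2^6 ≡ 7 (mod 19); none is 1, so 2 has order 18 and is a primitive root.
The smallest primitive root mod 19 is g = 2.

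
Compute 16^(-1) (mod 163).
16^(-1) ≡ 51 (mod 163). Verification: 16 × 51 = 816 ≡ 1 (mod 163)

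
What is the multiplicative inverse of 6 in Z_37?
6^(-1) ≡ 31 (mod 37). Verification: 6 × 31 = 186 ≡ 1 (mod 37)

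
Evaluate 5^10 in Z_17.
10 = 8 + 2 (binary 1010). Repeated squaring mod 17: 5^1 ≡ 5; 5^2 ≡ 5² = 25 ≡ 8; 5^4 ≡ 8² = 64 ≡ 13; 5^8 ≡ 13² = 169 ≡ 16. Multiply: 5^10 = 5^8 × 5^2 ≡ 16 × 8 (mod 17): 16 × 8 = 128 ≡ 9. So 5^10 ≡ 9 (mod 17).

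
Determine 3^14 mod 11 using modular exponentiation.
Using Fermat: 3^{10} ≡ 1 (mod 11). 14 ≡ 4 (mod 10). So 3^{14} ≡ 3^{4} ≡ 4 (mod 11)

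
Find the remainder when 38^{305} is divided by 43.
By Fermat: 38^{42} ≡ 1 (mod 43). 305 = 7×42 + 11. So 38^{305} ≡ 38^{11} ≡ 9 (mod 43)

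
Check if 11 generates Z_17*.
p - 1 = 16 has prime divisors 2. Check 11^(16/q) mod 17 for each: 11^(16/2) = 11^8 ≡ 16 (mod 17). None of these is 1, so 11 has order 16 = φ(17), so it is a primitive root mod 17.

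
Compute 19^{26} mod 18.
1

Using successive squaring:
Binary expansion of 26: 11010
Powers of 19 mod 18 (each is the square of the previous):
  19^1 ≡ 1 (mod 18)
  19^2 ≡ 1² = 1 ≡ 1 (mod 18)
  19^4 ≡ 1² = 1 ≡ 1 (mod 18)
  19^8 ≡ 1² = 1 ≡ 1 (mod 18)
  19^16 ≡ 1² = 1 ≡ 1 (mod 18)
26 = 16 + 8 + 2, so 19^26 = 19^16 × 19^8 × 19^2 ≡ 1 × 1 × 1 (mod 18)
Multiplying step by step:
  1 × 1 = 1 ≡ 1 (mod 18)
  1 × 1 = 1 ≡ 1 (mod 18)
Result: 19^26 ≡ 1 (mod 18)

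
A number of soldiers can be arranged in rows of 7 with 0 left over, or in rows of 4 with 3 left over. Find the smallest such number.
M = 7 × 4 = 28. M₁ = 4, y₁ ≡ 2 (mod 7). M₂ = 7, y₂ ≡ 3 (mod 4). x = 0×4×2 + 3×7×3 ≡ 7 (mod 28). The smallest positive such number is 7.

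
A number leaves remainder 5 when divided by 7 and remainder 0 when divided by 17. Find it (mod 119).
M = 7 × 17 = 119. M₁ = 17, y₁ ≡ 5 (mod 7). M₂ = 7, y₂ ≡ 5 (mod 17). x = 5×17×5 + 0×7×5 ≡ 68 (mod 119)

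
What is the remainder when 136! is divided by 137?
By Wilson's theorem, (136)! ≡ -1 ≡ 136 (mod 137)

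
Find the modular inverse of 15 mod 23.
15^(-1) ≡ 20 (mod 23). Verification: 15 × 20 = 300 ≡ 1 (mod 23)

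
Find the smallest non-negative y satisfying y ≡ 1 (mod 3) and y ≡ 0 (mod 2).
M = 3 × 2 = 6. M₁ = 2, y₁ ≡ 2 (mod 3). M₂ = 3, y₂ ≡ 1 (mod 2). y = 1×2×2 + 0×3×1 ≡ 4 (mod 6)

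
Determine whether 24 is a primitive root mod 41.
p - 1 = 40 has prime divisors 2, 5. Check 24^(40/q) mod 41 for each: 24^(40/2) = 24^20 ≡ 40, 24^(40/5) = 24^8 ≡ 16 (mod 41). None of these is 1, so 24 has order 40 = φ(41), so it is a primitive root mod 41.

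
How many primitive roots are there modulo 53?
Number of primitive roots mod 53 = φ(52) = 24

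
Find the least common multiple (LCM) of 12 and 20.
60

First find GCD(12, 20) using the Euclidean algorithm:
12 = 0 × 20 + 12
20 = 1 × 12 + 8
12 = 1 × 8 + 4
8 = 2 × 4 + 0
GCD(12, 20) = 4

LCM formula: LCM(a, b) = (a × b) / GCD(a, b)
LCM(12, 20) = (12 × 20) / 4
LCM(12, 20) = 240 / 4
LCM(12, 20) = 60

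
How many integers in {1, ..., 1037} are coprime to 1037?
960

Prime factorization: 1037 = 17 × 61
Using the formula φ(n) = n × Π(1 - 1/p) for each prime factor p:
φ(1037) = 1037 × (1 - 1/17) × (1 - 1/61)
φ(1037) = 960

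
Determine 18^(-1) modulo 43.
18^(-1) ≡ 12 (mod 43). Verification: 18 × 12 = 216 ≡ 1 (mod 43)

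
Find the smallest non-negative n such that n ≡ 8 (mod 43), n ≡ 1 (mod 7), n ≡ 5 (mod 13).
1513

Using the Chinese Remainder Theorem:
M = product of moduli = 3913
For equation 1: M_1 = 91, 91 ≡ 5 (mod 43), inverse of 91 mod 43 is 26 (check: 5 × 26 = 130 ≡ 1 (mod 43))
For equation 2: M_2 = 559, 559 ≡ 6 (mod 7), inverse of 559 mod 7 is 6 (check: 6 × 6 = 36 ≡ 1 (mod 7))
For equation 3: M_3 = 301, 301 ≡ 2 (mod 13), inverse of 301 mod 13 is 7 (check: 2 × 7 = 14 ≡ 1 (mod 13))
Combine: n ≡ Σ r_i×M_i×(M_i⁻¹ mod m_i) = 8×91×26 + 1×559×6 + 5×301×7 = 18928 + 3354 + 10535 = 32817
32817 mod 3913 = 1513
n ≡ 1513 (mod 3913)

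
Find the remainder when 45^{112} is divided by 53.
By Fermat: 45^{52} ≡ 1 (mod 53). 112 = 2×52 + 8. So 45^{112} ≡ 45^{8} ≡ 13 (mod 53)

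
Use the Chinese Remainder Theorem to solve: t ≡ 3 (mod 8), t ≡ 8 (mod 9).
M = 8 × 9 = 72. M₁ = 9, y₁ ≡ 1 (mod 8). M₂ = 8, y₂ ≡ 8 (mod 9). t = 3×9×1 + 8×8×8 ≡ 35 (mod 72)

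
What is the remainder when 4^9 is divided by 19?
9 = 8 + 1 (binary 1001). Repeated squaring mod 19: 4^1 ≡ 4; 4^2 ≡ 4² = 16 ≡ 16; 4^4 ≡ 16² = 256 ≡ 9; 4^8 ≡ 9² = 81 ≡ 5. Multiply: 4^9 = 4^8 × 4^1 ≡ 5 × 4 (mod 19): 5 × 4 = 20 ≡ 1. So 4^9 ≡ 1 (mod 19).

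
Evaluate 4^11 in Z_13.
Using repeated squaring. 11 = 8 + 2 + 1 (binary 1011). Repeated squaring mod 13: 4^1 ≡ 4; 4^2 ≡ 4² = 16 ≡ 3; 4^4 ≡ 3² = 9 ≡ 9; 4^8 ≡ 9² = 81 ≡ 3. Multiply: 4^11 = 4^8 × 4^2 × 4^1 ≡ 3 × 3 × 4 (mod 13): 3 × 3 = 9 ≡ 9; 9 × 4 = 36 ≡ 10. So 4^11 ≡ 10 (mod 13).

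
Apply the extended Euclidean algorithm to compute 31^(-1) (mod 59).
Extended GCD: 31(-19) + 59(10) = 1. So 31^(-1) ≡ 40 ≡ 40 (mod 59). Verify: 31 × 40 = 1240 ≡ 1 (mod 59)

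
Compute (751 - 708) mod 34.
9

(751 - 708) = 43
43 mod 34 = 9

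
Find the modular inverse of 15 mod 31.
15^(-1) ≡ 29 (mod 31). Verification: 15 × 29 = 435 ≡ 1 (mod 31)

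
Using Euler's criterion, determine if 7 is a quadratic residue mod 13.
By Euler's criterion: 7^{6} ≡ 12 (mod 13). Since this equals -1 (≡ 12), 7 is not a QR.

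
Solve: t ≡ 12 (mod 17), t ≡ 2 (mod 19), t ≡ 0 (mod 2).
M = 17 × 19 × 2 = 646. M₁ = 38, y₁ ≡ 13 (mod 17). M₂ = 34, y₂ ≡ 14 (mod 19). M₃ = 323, y₃ ≡ 1 (mod 2). t = 12×38×13 + 2×34×14 + 0×323×1 ≡ 420 (mod 646)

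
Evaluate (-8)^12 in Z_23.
Using repeated squaring. (-8) ≡ 15 (mod 23). 12 = 8 + 4 (binary 1100). Repeated squaring mod 23: 15^1 ≡ 15; 15^2 ≡ 15² = 225 ≡ 18; 15^4 ≡ 18² = 324 ≡ 2; 15^8 ≡ 2² = 4 ≡ 4. Multiply: (-8)^12 ≡ 15^8 × 15^4 ≡ 4 × 2 (mod 23): 4 × 2 = 8 ≡ 8. So (-8)^12 ≡ 8 (mod 23).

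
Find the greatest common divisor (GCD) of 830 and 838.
2

Using the Euclidean algorithm:
830 = 0 × 838 + 830
838 = 1 × 830 + 8
830 = 103 × 8 + 6
8 = 1 × 6 + 2
6 = 3 × 2 + 0

GCD(830, 838) = 2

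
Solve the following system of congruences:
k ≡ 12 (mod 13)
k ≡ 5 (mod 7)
12

Using the Chinese Remainder Theorem:
M = product of moduli = 91
For equation 1: M_1 = 7, 7 ≡ 7 (mod 13), inverse of 7 mod 13 is 2 (check: 7 × 2 = 14 ≡ 1 (mod 13))
For equation 2: M_2 = 13, 13 ≡ 6 (mod 7), inverse of 13 mod 7 is 6 (check: 6 × 6 = 36 ≡ 1 (mod 7))
Combine: k ≡ Σ r_i×M_i×(M_i⁻¹ mod m_i) = 12×7×2 + 5×13×6 = 168 + 390 = 558
558 mod 91 = 12
k ≡ 12 (mod 91)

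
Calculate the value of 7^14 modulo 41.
Using repeated squaring. 14 = 8 + 4 + 2 (binary 1110). Repeated squaring mod 41: 7^1 ≡ 7; 7^2 ≡ 7² = 49 ≡ 8; 7^4 ≡ 8² = 64 ≡ 23; 7^8 ≡ 23² = 529 ≡ 37. Multiply: 7^14 = 7^8 × 7^4 × 7^2 ≡ 37 × 23 × 8 (mod 41): 37 × 23 = 851 ≡ 31; 31 × 8 = 248 ≡ 2. So 7^14 ≡ 2 (mod 41).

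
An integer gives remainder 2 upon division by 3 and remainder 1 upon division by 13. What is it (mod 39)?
M = 3 × 13 = 39. M₁ = 13, y₁ ≡ 1 (mod 3). M₂ = 3, y₂ ≡ 9 (mod 13). k = 2×13×1 + 1×3×9 ≡ 14 (mod 39). The smallest positive such number is 14.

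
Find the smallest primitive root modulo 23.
5

A primitive root g modulo p has order p-1 = 22
Prime divisors of 22: [2, 11]
g is a primitive root iff g^(22/q) ≢ 1 (mod 23) for each prime divisor q
Testing small values:
  g = 2: 2^11 ≡ 1, 2^2 ≡ 4 (mod 23) → 2^11 ≡ 1, not primitive root
  g = 3: 3^11 ≡ 1, 3^2 ≡ 9 (mod 23) → 3^11 ≡ 1, not primitive root
  g = 4: 4^11 ≡ 1, 4^2 ≡ 16 (mod 23) → 4^11 ≡ 1, not primitive root
  g = 5: 5^11 ≡ 22, 5^2 ≡ 2 (mod 23) → none is 1, primitive root!
The smallest primitive root is 5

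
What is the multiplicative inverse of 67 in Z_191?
67^(-1) ≡ 134 (mod 191). Verification: 67 × 134 = 8978 ≡ 1 (mod 191)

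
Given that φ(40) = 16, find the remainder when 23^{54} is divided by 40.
By Euler: 23^{16} ≡ 1 (mod 40) since gcd(23, 40) = 1. 54 = 3×16 + 6. So 23^{54} ≡ 23^{6} ≡ 9 (mod 40)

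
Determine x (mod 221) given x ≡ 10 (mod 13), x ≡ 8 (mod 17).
127

Using the Chinese Remainder Theorem:
M = product of moduli = 221
For equation 1: M_1 = 17, 17 ≡ 4 (mod 13), inverse of 17 mod 13 is 10 (check: 4 × 10 = 40 ≡ 1 (mod 13))
For equation 2: M_2 = 13, 13 ≡ 13 (mod 17), inverse of 13 mod 17 is 4 (check: 13 × 4 = 52 ≡ 1 (mod 17))
Combine: x ≡ Σ r_i×M_i×(M_i⁻¹ mod m_i) = 10×17×10 + 8×13×4 = 1700 + 416 = 2116
2116 mod 221 = 127
x ≡ 127 (mod 221)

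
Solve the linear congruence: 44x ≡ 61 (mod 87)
35

Since gcd(44, 87) = 1 divides 61, a solution exists.
Multiply both sides by the inverse of 44 mod 87:
  44^(-1) mod 87 = 2
  x ≡ 2 × 61 ≡ 122 ≡ 35 (mod 87)
Verification: 44 × 35 = 1540 = 17 × 87 + 61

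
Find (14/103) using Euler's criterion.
(14/103) = 14^{51} mod 103 = 1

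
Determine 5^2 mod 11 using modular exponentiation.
2 = 2 (binary 10). Repeated squaring mod 11: 5^1 ≡ 5; 5^2 ≡ 5² = 25 ≡ 3. So 5^2 ≡ 3 (mod 11).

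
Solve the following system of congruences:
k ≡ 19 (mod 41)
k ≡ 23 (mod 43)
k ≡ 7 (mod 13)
21093

Using the Chinese Remainder Theorem:
M = product of moduli = 22919
For equation 1: M_1 = 559, 559 ≡ 26 (mod 41), inverse of 559 mod 41 is 30 (check: 26 × 30 = 780 ≡ 1 (mod 41))
For equation 2: M_2 = 533, 533 ≡ 17 (mod 43), inverse of 533 mod 43 is 38 (check: 17 × 38 = 646 ≡ 1 (mod 43))
For equation 3: M_3 = 1763, 1763 ≡ 8 (mod 13), inverse of 1763 mod 13 is 5 (check: 8 × 5 = 40 ≡ 1 (mod 13))
Combine: k ≡ Σ r_i×M_i×(M_i⁻¹ mod m_i) = 19×559×30 + 23×533×38 + 7×1763×5 = 318630 + 465842 + 61705 = 846177
846177 mod 22919 = 21093
k ≡ 21093 (mod 22919)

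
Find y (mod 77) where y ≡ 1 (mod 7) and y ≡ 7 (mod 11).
M = 7 × 11 = 77. M₁ = 11, y₁ ≡ 2 (mod 7). M₂ = 7, y₂ ≡ 8 (mod 11). y = 1×11×2 + 7×7×8 ≡ 29 (mod 77)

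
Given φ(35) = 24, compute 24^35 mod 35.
By Euler: 24^{24} ≡ 1 (mod 35) since gcd(24, 35) = 1. 35 = 1×24 + 11. So 24^{35} ≡ 24^{11} ≡ 19 (mod 35)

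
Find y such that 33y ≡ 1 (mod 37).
33^(-1) ≡ 9 (mod 37). Verification: 33 × 9 = 297 ≡ 1 (mod 37)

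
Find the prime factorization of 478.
2 × 239

Divide by primes starting from smallest:
478 ÷ 2 = 239
239 ÷ 239 = 1

478 = 2 × 239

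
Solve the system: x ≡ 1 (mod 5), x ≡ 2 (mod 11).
M = 5 × 11 = 55. M₁ = 11, y₁ ≡ 1 (mod 5). M₂ = 5, y₂ ≡ 9 (mod 11). x = 1×11×1 + 2×5×9 ≡ 46 (mod 55)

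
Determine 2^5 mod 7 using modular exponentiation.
5 = 4 + 1 (binary 101). Repeated squaring mod 7: 2^1 ≡ 2; 2^2 ≡ 2² = 4 ≡ 4; 2^4 ≡ 4² = 16 ≡ 2. Multiply: 2^5 = 2^4 × 2^1 ≡ 2 × 2 (mod 7): 2 × 2 = 4 ≡ 4. So 2^5 ≡ 4 (mod 7).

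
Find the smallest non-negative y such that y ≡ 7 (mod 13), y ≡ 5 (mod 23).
189

Using the Chinese Remainder Theorem:
M = product of moduli = 299
For equation 1: M_1 = 23, 23 ≡ 10 (mod 13), inverse of 23 mod 13 is 4 (check: 10 × 4 = 40 ≡ 1 (mod 13))
For equation 2: M_2 = 13, 13 ≡ 13 (mod 23), inverse of 13 mod 23 is 16 (check: 13 × 16 = 208 ≡ 1 (mod 23))
Combine: y ≡ Σ r_i×M_i×(M_i⁻¹ mod m_i) = 7×23×4 + 5×13×16 = 644 + 1040 = 1684
1684 mod 299 = 189
y ≡ 189 (mod 299)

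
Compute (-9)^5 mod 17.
(-9) ≡ 8 (mod 17). 5 = 4 + 1 (binary 101). Repeated squaring mod 17: 8^1 ≡ 8; 8^2 ≡ 8² = 64 ≡ 13; 8^4 ≡ 13² = 169 ≡ 16. Multiply: (-9)^5 ≡ 8^4 × 8^1 ≡ 16 × 8 (mod 17): 16 × 8 = 128 ≡ 9. So (-9)^5 ≡ 9 (mod 17).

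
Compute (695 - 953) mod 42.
36

(695 - 953) = -258
-258 mod 42 = 36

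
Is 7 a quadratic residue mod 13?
By Euler's criterion: 7^{6} ≡ 12 (mod 13). Since this equals -1 (≡ 12), 7 is not a QR.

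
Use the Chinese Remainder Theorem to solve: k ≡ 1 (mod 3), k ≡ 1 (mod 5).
M = 3 × 5 = 15. M₁ = 5, y₁ ≡ 2 (mod 3). M₂ = 3, y₂ ≡ 2 (mod 5). k = 1×5×2 + 1×3×2 ≡ 1 (mod 15)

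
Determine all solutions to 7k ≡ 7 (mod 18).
1

Since gcd(7, 18) = 1 divides 7, a solution exists.
Multiply both sides by the inverse of 7 mod 18:
  7^(-1) mod 18 = 13
  x ≡ 13 × 7 ≡ 91 ≡ 1 (mod 18)
Verification: 7 × 1 = 7 = 0 × 18 + 7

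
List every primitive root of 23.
Primitive roots mod 23: {5, 7, 10, 11, 14, 15, 17, 19, 20, 21}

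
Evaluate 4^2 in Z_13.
2 = 2 (binary 10). Repeated squaring mod 13: 4^1 ≡ 4; 4^2 ≡ 4² = 16 ≡ 3. So 4^2 ≡ 3 (mod 13).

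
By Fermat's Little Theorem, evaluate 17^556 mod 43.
By Fermat: 17^{42} ≡ 1 (mod 43). 556 ≡ 10 (mod 42). So 17^{556} ≡ 17^{10} ≡ 9 (mod 43)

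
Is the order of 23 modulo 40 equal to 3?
No, the actual order is 4, not 3.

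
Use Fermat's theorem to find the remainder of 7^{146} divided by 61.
36

By Fermat's Little Theorem, a^(p-1) ≡ 1 (mod p) for prime p and gcd(a, p) = 1
Here p = 61, so 7^60 ≡ 1 (mod 61)
We can reduce the exponent: 146 mod 60 = 26
So 7^146 ≡ 7^26 (mod 61)
Computing: 7^26 mod 61 = 36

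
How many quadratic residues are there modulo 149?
For prime 149, there are (p-1)/2 = (149-1)/2 = 74 quadratic residues (excluding 0).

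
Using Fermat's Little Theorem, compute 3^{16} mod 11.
3

By Fermat's Little Theorem, a^(p-1) ≡ 1 (mod p) for prime p and gcd(a, p) = 1
Here p = 11, so 3^10 ≡ 1 (mod 11)
We can reduce the exponent: 16 mod 10 = 6
So 3^16 ≡ 3^6 (mod 11)
Computing: 3^6 mod 11 = 3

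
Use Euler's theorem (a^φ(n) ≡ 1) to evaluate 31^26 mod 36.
By Euler: 31^{12} ≡ 1 (mod 36) since gcd(31, 36) = 1. 26 = 2×12 + 2. So 31^{26} ≡ 31^{2} ≡ 25 (mod 36)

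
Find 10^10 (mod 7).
10 ≡ 3 (mod 7). 10 = 8 + 2 (binary 1010). Repeated squaring mod 7: 3^1 ≡ 3; 3^2 ≡ 3² = 9 ≡ 2; 3^4 ≡ 2² = 4 ≡ 4; 3^8 ≡ 4² = 16 ≡ 2. Multiply: 10^10 ≡ 3^8 × 3^2 ≡ 2 × 2 (mod 7): 2 × 2 = 4 ≡ 4. So 10^10 ≡ 4 (mod 7).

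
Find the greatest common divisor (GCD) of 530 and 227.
1

Using the Euclidean algorithm:
530 = 2 × 227 + 76
227 = 2 × 76 + 75
76 = 1 × 75 + 1
75 = 75 × 1 + 0

GCD(530, 227) = 1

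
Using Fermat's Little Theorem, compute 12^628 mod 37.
By Fermat: 12^{36} ≡ 1 (mod 37). 628 ≡ 16 (mod 36). So 12^{628} ≡ 12^{16} ≡ 9 (mod 37)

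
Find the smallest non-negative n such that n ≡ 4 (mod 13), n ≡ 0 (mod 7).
56

Using the Chinese Remainder Theorem:
M = product of moduli = 91
For equation 1: M_1 = 7, 7 ≡ 7 (mod 13), inverse of 7 mod 13 is 2 (check: 7 × 2 = 14 ≡ 1 (mod 13))
For equation 2: M_2 = 13, 13 ≡ 6 (mod 7), inverse of 13 mod 7 is 6 (check: 6 × 6 = 36 ≡ 1 (mod 7))
Combine: n ≡ Σ r_i×M_i×(M_i⁻¹ mod m_i) = 4×7×2 + 0×13×6 = 56 + 0 = 56
56 mod 91 = 56
n ≡ 56 (mod 91)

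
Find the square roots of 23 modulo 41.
The square roots of 23 mod 41 are 33 and 8. Verify: 33² = 1089 ≡ 23 (mod 41)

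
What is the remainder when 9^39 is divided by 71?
Using repeated squaring. 39 = 32 + 4 + 2 + 1 (binary 100111). Repeated squaring mod 71: 9^1 ≡ 9; 9^2 ≡ 9² = 81 ≡ 10; 9^4 ≡ 10² = 100 ≡ 29; 9^8 ≡ 29² = 841 ≡ 60; 9^16 ≡ 60² = 3600 ≡ 50; 9^32 ≡ 50² = 2500 ≡ 15. Multiply: 9^39 = 9^32 × 9^4 × 9^2 × 9^1 ≡ 15 × 29 × 10 × 9 (mod 71): 15 × 29 = 435 ≡ 9; 9 × 10 = 90 ≡ 19; 19 × 9 = 171 ≡ 29. So 9^39 ≡ 29 (mod 71).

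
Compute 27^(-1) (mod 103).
42

Using Extended Euclidean Algorithm:
gcd(27, 103) = 1
Bezout coefficients: 27 × 42 + 103 × -11 = 1
So 27 × 42 ≡ 1 (mod 103)
The inverse is 42 mod 103 = 42
Verification: 27 × 42 = 1134 = 11 × 103 + 1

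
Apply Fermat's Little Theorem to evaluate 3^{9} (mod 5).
3

By Fermat's Little Theorem, a^(p-1) ≡ 1 (mod p) for prime p and gcd(a, p) = 1
Here p = 5, so 3^4 ≡ 1 (mod 5)
We can reduce the exponent: 9 mod 4 = 1
So 3^9 ≡ 3^1 (mod 5)
Computing: 3^1 mod 5 = 3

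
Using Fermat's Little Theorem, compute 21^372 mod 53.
By Fermat: 21^{52} ≡ 1 (mod 53). 372 = 7×52 + 8. So 21^{372} ≡ 21^{8} ≡ 46 (mod 53)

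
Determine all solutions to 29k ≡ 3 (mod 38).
25

Since gcd(29, 38) = 1 divides 3, a solution exists.
Multiply both sides by the inverse of 29 mod 38:
  29^(-1) mod 38 = 21
  x ≡ 21 × 3 ≡ 63 ≡ 25 (mod 38)
Verification: 29 × 25 = 725 = 19 × 38 + 3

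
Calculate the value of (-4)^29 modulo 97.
Using repeated squaring. (-4) ≡ 93 (mod 97). 29 = 16 + 8 + 4 + 1 (binary 11101). Repeated squaring mod 97: 93^1 ≡ 93; 93^2 ≡ 93² = 8649 ≡ 16; 93^4 ≡ 16² = 256 ≡ 62; 93^8 ≡ 62² = 3844 ≡ 61; 93^16 ≡ 61² = 3721 ≡ 35. Multiply: (-4)^29 ≡ 93^16 × 93^8 × 93^4 × 93^1 ≡ 35 × 61 × 62 × 93 (mod 97): 35 × 61 = 2135 ≡ 1; 1 × 62 = 62 ≡ 62; 62 × 93 = 5766 ≡ 43. So (-4)^29 ≡ 43 (mod 97).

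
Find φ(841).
812

Prime factorization: 841 = 29^2
Using the formula φ(n) = n × Π(1 - 1/p) for each prime factor p:
φ(841) = 841 × (1 - 1/29)
φ(841) = 812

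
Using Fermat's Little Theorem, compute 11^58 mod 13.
By Fermat: 11^{12} ≡ 1 (mod 13). 58 = 4×12 + 10. So 11^{58} ≡ 11^{10} ≡ 10 (mod 13)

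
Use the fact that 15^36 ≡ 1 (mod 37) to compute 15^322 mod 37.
By Fermat: 15^{36} ≡ 1 (mod 37). 322 = 8×36 + 34. So 15^{322} ≡ 15^{34} ≡ 25 (mod 37)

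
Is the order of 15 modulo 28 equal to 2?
Yes, ord_28(15) = 2.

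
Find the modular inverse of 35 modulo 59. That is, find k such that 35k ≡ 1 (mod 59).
27

Using Extended Euclidean Algorithm:
gcd(35, 59) = 1
Bezout coefficients: 35 × 27 + 59 × -16 = 1
So 35 × 27 ≡ 1 (mod 59)
The inverse is 27 mod 59 = 27
Verification: 35 × 27 = 945 = 16 × 59 + 1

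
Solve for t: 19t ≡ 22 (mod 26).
8

Since gcd(19, 26) = 1 divides 22, a solution exists.
Multiply both sides by the inverse of 19 mod 26:
  19^(-1) mod 26 = 11
  x ≡ 11 × 22 ≡ 242 ≡ 8 (mod 26)
Verification: 19 × 8 = 152 = 5 × 26 + 22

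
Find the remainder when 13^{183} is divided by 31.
By Fermat: 13^{30} ≡ 1 (mod 31). 183 = 6×30 + 3. So 13^{183} ≡ 13^{3} ≡ 27 (mod 31)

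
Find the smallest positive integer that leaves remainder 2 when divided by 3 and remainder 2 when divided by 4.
M = 3 × 4 = 12. M₁ = 4, y₁ ≡ 1 (mod 3). M₂ = 3, y₂ ≡ 3 (mod 4). t = 2×4×1 + 2×3×3 ≡ 2 (mod 12). The smallest positive such number is 2.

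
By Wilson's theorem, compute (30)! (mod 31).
By Wilson's theorem, (30)! ≡ -1 ≡ 30 (mod 31)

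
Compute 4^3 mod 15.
3 = 2 + 1 (binary 11). Repeated squaring mod 15: 4^1 ≡ 4; 4^2 ≡ 4² = 16 ≡ 1. Multiply: 4^3 = 4^2 × 4^1 ≡ 1 × 4 (mod 15): 1 × 4 = 4 ≡ 4. So 4^3 ≡ 4 (mod 15).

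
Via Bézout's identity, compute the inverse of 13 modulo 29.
Extended GCD: 13(9) + 29(-4) = 1. So 13^(-1) ≡ 9 ≡ 9 (mod 29). Verify: 13 × 9 = 117 ≡ 1 (mod 29)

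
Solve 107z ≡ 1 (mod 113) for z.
107^(-1) ≡ 94 (mod 113). Verification: 107 × 94 = 10058 ≡ 1 (mod 113)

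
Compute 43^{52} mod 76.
73

Using successive squaring:
Binary expansion of 52: 110100
Powers of 43 mod 76 (each is the square of the previous):
  43^1 ≡ 43 (mod 76)
  43^2 ≡ 43² = 1849 ≡ 25 (mod 76)
  43^4 ≡ 25² = 625 ≡ 17 (mod 76)
  43^8 ≡ 17² = 289 ≡ 61 (mod 76)
  43^16 ≡ 61² = 3721 ≡ 73 (mod 76)
  43^32 ≡ 73² = 5329 ≡ 9 (mod 76)
52 = 32 + 16 + 4, so 43^52 = 43^32 × 43^16 × 43^4 ≡ 9 × 73 × 17 (mod 76)
Multiplying step by step:
  9 × 73 = 657 ≡ 49 (mod 76)
  49 × 17 = 833 ≡ 73 (mod 76)
Result: 43^52 ≡ 73 (mod 76)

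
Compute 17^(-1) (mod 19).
17^(-1) ≡ 9 (mod 19). Verification: 17 × 9 = 153 ≡ 1 (mod 19)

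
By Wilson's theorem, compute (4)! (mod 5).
By Wilson's theorem, (4)! ≡ -1 ≡ 4 (mod 5)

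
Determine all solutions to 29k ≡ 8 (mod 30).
22

Since gcd(29, 30) = 1 divides 8, a solution exists.
Multiply both sides by the inverse of 29 mod 30:
  29^(-1) mod 30 = 29
  x ≡ 29 × 8 ≡ 232 ≡ 22 (mod 30)
Verification: 29 × 22 = 638 = 21 × 30 + 8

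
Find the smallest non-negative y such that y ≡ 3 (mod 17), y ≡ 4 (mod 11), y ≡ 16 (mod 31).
1907

Using the Chinese Remainder Theorem:
M = product of moduli = 5797
For equation 1: M_1 = 341, 341 ≡ 1 (mod 17), inverse of 341 mod 17 is 1 (check: 1 × 1 = 1 ≡ 1 (mod 17))
For equation 2: M_2 = 527, 527 ≡ 10 (mod 11), inverse of 527 mod 11 is 10 (check: 10 × 10 = 100 ≡ 1 (mod 11))
For equation 3: M_3 = 187, 187 ≡ 1 (mod 31), inverse of 187 mod 31 is 1 (check: 1 × 1 = 1 ≡ 1 (mod 31))
Combine: y ≡ Σ r_i×M_i×(M_i⁻¹ mod m_i) = 3×341×1 + 4×527×10 + 16×187×1 = 1023 + 21080 + 2992 = 25095
25095 mod 5797 = 1907
y ≡ 1907 (mod 5797)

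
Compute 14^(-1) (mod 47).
37

Using Extended Euclidean Algorithm:
gcd(14, 47) = 1
Bezout coefficients: 14 × -10 + 47 × 3 = 1
So 14 × -10 ≡ 1 (mod 47)
The inverse is -10 mod 47 = 37
Verification: 14 × 37 = 518 = 11 × 47 + 1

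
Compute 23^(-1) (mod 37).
23^(-1) ≡ 29 (mod 37). Verification: 23 × 29 = 667 ≡ 1 (mod 37)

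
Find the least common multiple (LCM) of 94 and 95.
8930

First find GCD(94, 95) using the Euclidean algorithm:
94 = 0 × 95 + 94
95 = 1 × 94 + 1
94 = 94 × 1 + 0
GCD(94, 95) = 1

LCM formula: LCM(a, b) = (a × b) / GCD(a, b)
LCM(94, 95) = (94 × 95) / 1
LCM(94, 95) = 8930 / 1
LCM(94, 95) = 8930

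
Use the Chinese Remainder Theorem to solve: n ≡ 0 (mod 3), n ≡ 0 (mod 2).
M = 3 × 2 = 6. M₁ = 2, y₁ ≡ 2 (mod 3). M₂ = 3, y₂ ≡ 1 (mod 2). n = 0×2×2 + 0×3×1 ≡ 0 (mod 6)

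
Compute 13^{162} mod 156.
13

Using successive squaring:
Binary expansion of 162: 10100010
Powers of 13 mod 156 (each is the square of the previous):
  13^1 ≡ 13 (mod 156)
  13^2 ≡ 13² = 169 ≡ 13 (mod 156)
  13^4 ≡ 13² = 169 ≡ 13 (mod 156)
  13^8 ≡ 13² = 169 ≡ 13 (mod 156)
  13^16 ≡ 13² = 169 ≡ 13 (mod 156)
  13^32 ≡ 13² = 169 ≡ 13 (mod 156)
  13^64 ≡ 13² = 169 ≡ 13 (mod 156)
  13^128 ≡ 13² = 169 ≡ 13 (mod 156)
162 = 128 + 32 + 2, so 13^162 = 13^128 × 13^32 × 13^2 ≡ 13 × 13 × 13 (mod 156)
Multiplying step by step:
  13 × 13 = 169 ≡ 13 (mod 156)
  13 × 13 = 169 ≡ 13 (mod 156)
Result: 13^162 ≡ 13 (mod 156)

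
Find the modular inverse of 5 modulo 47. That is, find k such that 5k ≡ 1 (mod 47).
19

Using Extended Euclidean Algorithm:
gcd(5, 47) = 1
Bezout coefficients: 5 × 19 + 47 × -2 = 1
So 5 × 19 ≡ 1 (mod 47)
The inverse is 19 mod 47 = 19
Verification: 5 × 19 = 95 = 2 × 47 + 1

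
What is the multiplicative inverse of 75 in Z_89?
75^(-1) ≡ 19 (mod 89). Verification: 75 × 19 = 1425 ≡ 1 (mod 89)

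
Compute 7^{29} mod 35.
7

Using successive squaring:
Binary expansion of 29: 11101
Powers of 7 mod 35 (each is the square of the previous):
  7^1 ≡ 7 (mod 35)
  7^2 ≡ 7² = 49 ≡ 14 (mod 35)
  7^4 ≡ 14² = 196 ≡ 21 (mod 35)
  7^8 ≡ 21² = 441 ≡ 21 (mod 35)
  7^16 ≡ 21² = 441 ≡ 21 (mod 35)
29 = 16 + 8 + 4 + 1, so 7^29 = 7^16 × 7^8 × 7^4 × 7^1 ≡ 21 × 21 × 21 × 7 (mod 35)
Multiplying step by step:
  21 × 21 = 441 ≡ 21 (mod 35)
  21 × 21 = 441 ≡ 21 (mod 35)
  21 × 7 = 147 ≡ 7 (mod 35)
Result: 7^29 ≡ 7 (mod 35)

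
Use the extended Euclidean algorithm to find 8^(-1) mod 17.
Extended GCD: 8(-2) + 17(1) = 1. So 8^(-1) ≡ 15 ≡ 15 (mod 17). Verify: 8 × 15 = 120 ≡ 1 (mod 17)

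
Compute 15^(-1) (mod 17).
8

Using Extended Euclidean Algorithm:
gcd(15, 17) = 1
Bezout coefficients: 15 × 8 + 17 × -7 = 1
So 15 × 8 ≡ 1 (mod 17)
The inverse is 8 mod 17 = 8
Verification: 15 × 8 = 120 = 7 × 17 + 1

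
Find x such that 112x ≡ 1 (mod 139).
112^(-1) ≡ 36 (mod 139). Verification: 112 × 36 = 4032 ≡ 1 (mod 139)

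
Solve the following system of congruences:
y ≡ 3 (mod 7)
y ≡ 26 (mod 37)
248

Using the Chinese Remainder Theorem:
M = product of moduli = 259
For equation 1: M_1 = 37, 37 ≡ 2 (mod 7), inverse of 37 mod 7 is 4 (check: 2 × 4 = 8 ≡ 1 (mod 7))
For equation 2: M_2 = 7, 7 ≡ 7 (mod 37), inverse of 7 mod 37 is 16 (check: 7 × 16 = 112 ≡ 1 (mod 37))
Combine: y ≡ Σ r_i×M_i×(M_i⁻¹ mod m_i) = 3×37×4 + 26×7×16 = 444 + 2912 = 3356
3356 mod 259 = 248
y ≡ 248 (mod 259)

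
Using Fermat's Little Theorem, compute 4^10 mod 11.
By Fermat's Little Theorem, 4^{10} ≡ 1 (mod 11) since 11 is prime and gcd(4, 11) = 1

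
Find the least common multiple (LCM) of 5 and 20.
20

First find GCD(5, 20) using the Euclidean algorithm:
5 = 0 × 20 + 5
20 = 4 × 5 + 0
GCD(5, 20) = 5

LCM formula: LCM(a, b) = (a × b) / GCD(a, b)
LCM(5, 20) = (5 × 20) / 5
LCM(5, 20) = 100 / 5
LCM(5, 20) = 20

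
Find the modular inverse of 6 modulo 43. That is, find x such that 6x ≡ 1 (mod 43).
36

Using Extended Euclidean Algorithm:
gcd(6, 43) = 1
Bezout coefficients: 6 × -7 + 43 × 1 = 1
So 6 × -7 ≡ 1 (mod 43)
The inverse is -7 mod 43 = 36
Verification: 6 × 36 = 216 = 5 × 43 + 1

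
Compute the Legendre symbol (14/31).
(14/31) = 14^{15} mod 31 = 1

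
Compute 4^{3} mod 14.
8

Using successive squaring:
Binary expansion of 3: 11
Powers of 4 mod 14 (each is the square of the previous):
  4^1 ≡ 4 (mod 14)
  4^2 ≡ 4² = 16 ≡ 2 (mod 14)
3 = 2 + 1, so 4^3 = 4^2 × 4^1 ≡ 2 × 4 (mod 14)
Multiplying step by step:
  2 × 4 = 8 ≡ 8 (mod 14)
Result: 4^3 ≡ 8 (mod 14)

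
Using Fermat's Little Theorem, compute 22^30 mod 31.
By Fermat's Little Theorem, 22^{30} ≡ 1 (mod 31) since 31 is prime and gcd(22, 31) = 1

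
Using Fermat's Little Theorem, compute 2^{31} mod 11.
2

By Fermat's Little Theorem, a^(p-1) ≡ 1 (mod p) for prime p and gcd(a, p) = 1
Here p = 11, so 2^10 ≡ 1 (mod 11)
We can reduce the exponent: 31 mod 10 = 1
So 2^31 ≡ 2^1 (mod 11)
Computing: 2^1 mod 11 = 2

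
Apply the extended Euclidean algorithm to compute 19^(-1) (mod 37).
Extended GCD: 19(2) + 37(-1) = 1. So 19^(-1) ≡ 2 ≡ 2 (mod 37). Verify: 19 × 2 = 38 ≡ 1 (mod 37)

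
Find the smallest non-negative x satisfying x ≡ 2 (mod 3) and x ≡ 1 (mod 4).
M = 3 × 4 = 12. M₁ = 4, y₁ ≡ 1 (mod 3). M₂ = 3, y₂ ≡ 3 (mod 4). x = 2×4×1 + 1×3×3 ≡ 5 (mod 12)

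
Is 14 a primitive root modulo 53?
p - 1 = 52 has prime divisors 2, 13. Check 14^(52/q) mod 53 for each: 14^(52/2) = 14^26 ≡ 52, 14^(52/13) = 14^4 ≡ 44 (mod 53). None of these is 1, so 14 has order 52 = φ(53), so it is a primitive root mod 53.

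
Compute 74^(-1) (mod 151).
74^(-1) ≡ 100 (mod 151). Verification: 74 × 100 = 7400 ≡ 1 (mod 151)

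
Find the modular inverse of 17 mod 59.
17^(-1) ≡ 7 (mod 59). Verification: 17 × 7 = 119 ≡ 1 (mod 59)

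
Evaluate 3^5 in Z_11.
5 = 4 + 1 (binary 101). Repeated squaring mod 11: 3^1 ≡ 3; 3^2 ≡ 3² = 9 ≡ 9; 3^4 ≡ 9² = 81 ≡ 4. Multiply: 3^5 = 3^4 × 3^1 ≡ 4 × 3 (mod 11): 4 × 3 = 12 ≡ 1. So 3^5 ≡ 1 (mod 11).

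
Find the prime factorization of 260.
2^2 × 5 × 13

Divide by primes starting from smallest:
260 ÷ 2 = 130
130 ÷ 2 = 65
65 ÷ 5 = 13
13 ÷ 13 = 1

260 = 2^2 × 5 × 13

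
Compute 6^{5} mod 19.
5

Using successive squaring:
Binary expansion of 5: 101
Powers of 6 mod 19 (each is the square of the previous):
  6^1 ≡ 6 (mod 19)
  6^2 ≡ 6² = 36 ≡ 17 (mod 19)
  6^4 ≡ 17² = 289 ≡ 4 (mod 19)
5 = 4 + 1, so 6^5 = 6^4 × 6^1 ≡ 4 × 6 (mod 19)
Multiplying step by step:
  4 × 6 = 24 ≡ 5 (mod 19)
Result: 6^5 ≡ 5 (mod 19)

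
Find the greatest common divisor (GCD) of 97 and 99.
1

Using the Euclidean algorithm:
97 = 0 × 99 + 97
99 = 1 × 97 + 2
97 = 48 × 2 + 1
2 = 2 × 1 + 0

GCD(97, 99) = 1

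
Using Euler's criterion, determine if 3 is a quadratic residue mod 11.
By Euler's criterion: 3^{5} ≡ 1 (mod 11). Since this equals 1, 3 is a QR.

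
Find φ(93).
60

Prime factorization: 93 = 3 × 31
Using the formula φ(n) = n × Π(1 - 1/p) for each prime factor p:
φ(93) = 93 × (1 - 1/3) × (1 - 1/31)
φ(93) = 60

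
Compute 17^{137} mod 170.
17

Using successive squaring:
Binary expansion of 137: 10001001
Powers of 17 mod 170 (each is the square of the previous):
  17^1 ≡ 17 (mod 170)
  17^2 ≡ 17² = 289 ≡ 119 (mod 170)
  17^4 ≡ 119² = 14161 ≡ 51 (mod 170)
  17^8 ≡ 51² = 2601 ≡ 51 (mod 170)
  17^16 ≡ 51² = 2601 ≡ 51 (mod 170)
  17^32 ≡ 51² = 2601 ≡ 51 (mod 170)
  17^64 ≡ 51² = 2601 ≡ 51 (mod 170)
  17^128 ≡ 51² = 2601 ≡ 51 (mod 170)
137 = 128 + 8 + 1, so 17^137 = 17^128 × 17^8 × 17^1 ≡ 51 × 51 × 17 (mod 170)
Multiplying step by step:
  51 × 51 = 2601 ≡ 51 (mod 170)
  51 × 17 = 867 ≡ 17 (mod 170)
Result: 17^137 ≡ 17 (mod 170)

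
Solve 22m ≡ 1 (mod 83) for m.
22^(-1) ≡ 34 (mod 83). Verification: 22 × 34 = 748 ≡ 1 (mod 83)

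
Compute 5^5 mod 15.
5 = 4 + 1 (binary 101). Repeated squaring mod 15: 5^1 ≡ 5; 5^2 ≡ 5² = 25 ≡ 10; 5^4 ≡ 10² = 100 ≡ 10. Multiply: 5^5 = 5^4 × 5^1 ≡ 10 × 5 (mod 15): 10 × 5 = 50 ≡ 5. So 5^5 ≡ 5 (mod 15).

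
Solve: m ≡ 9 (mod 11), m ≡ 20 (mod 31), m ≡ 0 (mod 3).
M = 11 × 31 × 3 = 1023. M₁ = 93, y₁ ≡ 9 (mod 11). M₂ = 33, y₂ ≡ 16 (mod 31). M₃ = 341, y₃ ≡ 2 (mod 3). m = 9×93×9 + 20×33×16 + 0×341×2 ≡ 702 (mod 1023)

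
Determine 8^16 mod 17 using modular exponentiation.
Using Fermat: 8^{16} ≡ 1 (mod 17). 16 ≡ 0 (mod 16). So 8^{16} ≡ 8^{0} ≡ 1 (mod 17)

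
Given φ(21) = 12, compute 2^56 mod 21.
By Euler: 2^{12} ≡ 1 (mod 21) since gcd(2, 21) = 1. 56 = 4×12 + 8. So 2^{56} ≡ 2^{8} ≡ 4 (mod 21)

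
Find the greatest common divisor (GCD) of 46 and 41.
1

Using the Euclidean algorithm:
46 = 1 × 41 + 5
41 = 8 × 5 + 1
5 = 5 × 1 + 0

GCD(46, 41) = 1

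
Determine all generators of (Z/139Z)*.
Primitive roots mod 139: {2, 3, 12, 15, 17, 18, 19, 21, 22, 26, 32, 40, 50, 53, 56, 58, 61, 68, 70, 72, 73, 85, 88, 90, 92, 93, 98, 101, 102, 104, 108, 109, 110, 111, 114, 115, 119, 123, 126, 128, 130, 132, 134, 135}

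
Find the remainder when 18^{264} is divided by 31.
By Fermat: 18^{30} ≡ 1 (mod 31). 264 = 8×30 + 24. So 18^{264} ≡ 18^{24} ≡ 2 (mod 31)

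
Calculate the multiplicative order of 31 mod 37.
Powers of 31 mod 37: 31^1≡31, 31^2≡36, 31^3≡6, 31^4≡1. Order = 4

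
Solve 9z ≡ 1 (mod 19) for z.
9^(-1) ≡ 17 (mod 19). Verification: 9 × 17 = 153 ≡ 1 (mod 19)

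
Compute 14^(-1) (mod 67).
14^(-1) ≡ 24 (mod 67). Verification: 14 × 24 = 336 ≡ 1 (mod 67)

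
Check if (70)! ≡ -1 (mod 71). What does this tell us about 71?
(70)! mod 71 = 70. Since this equals -1 (mod 71), Wilson confirms 71 is prime.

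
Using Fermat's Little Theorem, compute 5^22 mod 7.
By Fermat: 5^{6} ≡ 1 (mod 7). 22 = 3×6 + 4. So 5^{22} ≡ 5^{4} ≡ 2 (mod 7)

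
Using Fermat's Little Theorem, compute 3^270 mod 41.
By Fermat: 3^{40} ≡ 1 (mod 41). 270 = 6×40 + 30. So 3^{270} ≡ 3^{30} ≡ 32 (mod 41)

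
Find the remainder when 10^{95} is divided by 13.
By Fermat: 10^{12} ≡ 1 (mod 13). 95 = 7×12 + 11. So 10^{95} ≡ 10^{11} ≡ 4 (mod 13)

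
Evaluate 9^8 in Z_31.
8 = 8 (binary 1000). Repeated squaring mod 31: 9^1 ≡ 9; 9^2 ≡ 9² = 81 ≡ 19; 9^4 ≡ 19² = 361 ≡ 20; 9^8 ≡ 20² = 400 ≡ 28. So 9^8 ≡ 28 (mod 31).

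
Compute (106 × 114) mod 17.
14

(106 × 114) = 12084
12084 mod 17 = 14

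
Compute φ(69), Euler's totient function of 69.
44

Prime factorization: 69 = 3 × 23
Using the formula φ(n) = n × Π(1 - 1/p) for each prime factor p:
φ(69) = 69 × (1 - 1/3) × (1 - 1/23)
φ(69) = 44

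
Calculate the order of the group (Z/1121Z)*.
1044

Prime factorization: 1121 = 19 × 59
Using the formula φ(n) = n × Π(1 - 1/p) for each prime factor p:
φ(1121) = 1121 × (1 - 1/19) × (1 - 1/59)
φ(1121) = 1044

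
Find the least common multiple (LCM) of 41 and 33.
1353

First find GCD(41, 33) using the Euclidean algorithm:
41 = 1 × 33 + 8
33 = 4 × 8 + 1
8 = 8 × 1 + 0
GCD(41, 33) = 1

LCM formula: LCM(a, b) = (a × b) / GCD(a, b)
LCM(41, 33) = (41 × 33) / 1
LCM(41, 33) = 1353 / 1
LCM(41, 33) = 1353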